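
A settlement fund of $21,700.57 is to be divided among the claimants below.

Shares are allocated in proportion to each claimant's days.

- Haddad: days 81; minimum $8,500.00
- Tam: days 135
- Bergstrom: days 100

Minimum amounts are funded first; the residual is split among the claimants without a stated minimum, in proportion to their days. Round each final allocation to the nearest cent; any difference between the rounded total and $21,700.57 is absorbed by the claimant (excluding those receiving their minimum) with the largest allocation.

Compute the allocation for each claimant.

Fund the minimums — Haddad $8,500.00. Remaining pool $13,200.57.
Remaining pool split over remaining days 235: Tam 7,583.3062 → $7,583.31; Bergstrom 5,617.2638 → $5,617.26.

Haddad: $8,500.00; Tam: $7,583.31; Bergstrom: $5,617.26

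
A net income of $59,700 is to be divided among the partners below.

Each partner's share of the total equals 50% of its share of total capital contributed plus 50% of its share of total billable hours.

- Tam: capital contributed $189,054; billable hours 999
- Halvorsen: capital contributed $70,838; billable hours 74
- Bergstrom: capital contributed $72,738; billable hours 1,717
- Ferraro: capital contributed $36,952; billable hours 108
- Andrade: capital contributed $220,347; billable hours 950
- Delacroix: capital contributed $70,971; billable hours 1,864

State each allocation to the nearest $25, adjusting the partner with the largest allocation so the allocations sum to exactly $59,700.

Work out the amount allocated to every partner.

Tam: $13,750 · Halvorsen: $3,575 · Bergstrom: $12,250 · Ferraro: $2,225 · Andrade: $14,950 · Delacroix: $12,950

Totals — capital contributed 660,900, billable hours 5,712.
Blended shares (50% capital contributed + 50% billable hours): Tam 0.2305; Halvorsen 0.0601; Bergstrom 0.2053; Ferraro 0.0374; Andrade 0.2499; Delacroix 0.2169.
Pro-rata amounts: Tam 13,759.37; Halvorsen 3,586.16; Bergstrom 12,258.03; Ferraro 2,233.35; Andrade 14,916.67; Delacroix 12,946.42.
After rounding ($25): Tam $13,750; Halvorsen $3,575; Bergstrom $12,250; Ferraro $2,225; Andrade $14,925; Delacroix $12,950. Sum = $59,675.
Difference $59,700 − $59,675 = +$25 applied to largest allocation (Andrade): Andrade becomes $14,950.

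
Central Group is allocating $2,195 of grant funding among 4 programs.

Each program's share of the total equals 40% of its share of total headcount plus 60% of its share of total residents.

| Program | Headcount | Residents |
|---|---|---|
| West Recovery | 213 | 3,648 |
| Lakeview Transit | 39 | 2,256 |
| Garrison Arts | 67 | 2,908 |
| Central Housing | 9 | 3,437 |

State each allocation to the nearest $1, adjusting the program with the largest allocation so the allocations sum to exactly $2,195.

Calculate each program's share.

West Recovery: $962; Lakeview Transit: $347; Garrison Arts: $492; Central Housing: $394

Totals — headcount 328, residents 12,249.
Composite weights (40% headcount + 60% residents): West Recovery 0.4384; Lakeview Transit 0.1581; Garrison Arts 0.2242; Central Housing 0.1793.
Unrounded shares: West Recovery 962.39; Lakeview Transit 346.96; Garrison Arts 492.01; Central Housing 393.63.
Rounded to nearest $1: West Recovery $962; Lakeview Transit $347; Garrison Arts $492; Central Housing $394. Sum = $2,195.
Sum already equals the total — no adjustment.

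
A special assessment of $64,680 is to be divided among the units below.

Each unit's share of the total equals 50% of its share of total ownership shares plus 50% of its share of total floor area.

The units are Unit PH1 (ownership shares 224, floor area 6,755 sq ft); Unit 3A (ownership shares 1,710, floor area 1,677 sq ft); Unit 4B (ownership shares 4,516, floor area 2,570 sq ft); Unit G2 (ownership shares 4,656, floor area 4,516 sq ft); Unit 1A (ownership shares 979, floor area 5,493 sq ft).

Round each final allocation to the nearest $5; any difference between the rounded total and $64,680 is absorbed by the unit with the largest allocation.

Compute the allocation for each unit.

Ownership shares total 12,085; floor area total 21,011.
Composite weights (50% ownership shares + 50% floor area): Unit PH1 0.1700; Unit 3A 0.1107; Unit 4B 0.2480; Unit G2 0.3001; Unit 1A 0.1712.
Proportional shares: Unit PH1 10,996.69; Unit 3A 7,157.26; Unit 4B 16,040.75; Unit G2 19,410.66; Unit 1A 11,074.64.
At nearest $5: Unit PH1 $10,995; Unit 3A $7,155; Unit 4B $16,040; Unit G2 $19,410; Unit 1A $11,075. Sum = $64,675.
Difference $64,680 − $64,675 = +$5 applied to largest allocation (Unit G2): Unit G2 becomes $19,415.

Unit PH1: $10,995 | Unit 3A: $7,155 | Unit 4B: $16,040 | Unit G2: $19,415 | Unit 1A: $11,075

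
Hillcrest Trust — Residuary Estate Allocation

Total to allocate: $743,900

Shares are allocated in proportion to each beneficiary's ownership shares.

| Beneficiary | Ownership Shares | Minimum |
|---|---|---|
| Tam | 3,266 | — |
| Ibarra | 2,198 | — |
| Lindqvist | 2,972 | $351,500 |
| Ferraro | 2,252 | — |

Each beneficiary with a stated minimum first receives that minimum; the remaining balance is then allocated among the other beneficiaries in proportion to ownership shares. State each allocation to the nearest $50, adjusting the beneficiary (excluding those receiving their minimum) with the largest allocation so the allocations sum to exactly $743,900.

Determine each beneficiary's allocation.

Tam: $166,050 | Ibarra: $111,800 | Lindqvist: $351,500 | Ferraro: $114,550

Guaranteed amounts: Lindqvist $351,500. Remaining pool $392,400.
Remaining pool split over remaining ownership shares 7,716: Tam 166,093.62 → $166,100; Ibarra 111,780.09 → $111,800; Ferraro 114,526.28 → $114,550.
Rounding difference −$50 applied to Tam → $166,050.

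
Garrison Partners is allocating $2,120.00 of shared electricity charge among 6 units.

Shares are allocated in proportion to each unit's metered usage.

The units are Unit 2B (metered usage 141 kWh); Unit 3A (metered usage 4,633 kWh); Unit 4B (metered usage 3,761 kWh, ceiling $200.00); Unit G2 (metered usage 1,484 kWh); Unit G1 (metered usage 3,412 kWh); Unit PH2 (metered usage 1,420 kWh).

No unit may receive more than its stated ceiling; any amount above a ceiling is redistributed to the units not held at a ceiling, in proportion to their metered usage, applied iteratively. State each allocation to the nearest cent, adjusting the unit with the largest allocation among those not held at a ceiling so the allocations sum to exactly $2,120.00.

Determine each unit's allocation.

Sum of metered usage: 14,851.
Proportional shares (ignoring caps): Unit 2B 20.1279; Unit 3A 661.3669; Unit 4B 536.8878; Unit G2 211.8430; Unit G1 487.0675; Unit PH2 202.7069.
Capped: Unit 4B ($200.00); remaining pool $1,920.00 reallocated over remaining metered usage 11,090.
Redistributed shares: Unit 2B 24.4112 → $24.41; Unit 3A 802.1064 → $802.11; Unit G2 256.9234 → $256.92; Unit G1 590.7160 → $590.72; Unit PH2 245.8431 → $245.84.

Unit 2B: $24.41; Unit 3A: $802.11; Unit 4B: $200.00; Unit G2: $256.92; Unit G1: $590.72; Unit PH2: $245.84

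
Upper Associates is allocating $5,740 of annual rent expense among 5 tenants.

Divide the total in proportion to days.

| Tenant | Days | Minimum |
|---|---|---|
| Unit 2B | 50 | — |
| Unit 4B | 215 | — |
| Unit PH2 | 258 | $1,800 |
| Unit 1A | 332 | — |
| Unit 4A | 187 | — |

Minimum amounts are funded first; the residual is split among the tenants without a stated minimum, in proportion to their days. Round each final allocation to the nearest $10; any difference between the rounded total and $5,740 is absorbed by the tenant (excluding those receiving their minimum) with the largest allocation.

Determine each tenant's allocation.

Unit 2B: $250 | Unit 4B: $1,080 | Unit PH2: $1,800 | Unit 1A: $1,670 | Unit 4A: $940

Fund the minimums — Unit PH2 $1,800. Residual $3,940.
Residual split over remaining days 784: Unit 2B 251.28 → $250; Unit 4B 1,080.48 → $1,080; Unit 1A 1,668.47 → $1,670; Unit 4A 939.77 → $940.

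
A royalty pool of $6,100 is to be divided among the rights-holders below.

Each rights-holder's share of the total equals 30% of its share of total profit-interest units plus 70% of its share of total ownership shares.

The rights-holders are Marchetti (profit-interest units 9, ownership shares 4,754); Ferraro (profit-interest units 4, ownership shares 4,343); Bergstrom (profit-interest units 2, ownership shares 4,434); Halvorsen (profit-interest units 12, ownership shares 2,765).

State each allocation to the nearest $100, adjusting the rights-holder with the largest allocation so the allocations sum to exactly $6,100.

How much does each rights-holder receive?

Totals — profit-interest units 27, ownership shares 16,296.
Combined weights (30% profit-interest units + 70% ownership shares): Marchetti 0.3042; Ferraro 0.2310; Bergstrom 0.2127; Halvorsen 0.2521.
Pro-rata amounts: Marchetti 1,855.68; Ferraro 1,409.10; Bergstrom 1,297.39; Halvorsen 1,537.84.
After rounding ($100): Marchetti $1,900; Ferraro $1,400; Bergstrom $1,300; Halvorsen $1,500. Sum = $6,100.
Sum already equals the total — no adjustment.

Marchetti: $1,900 · Ferraro: $1,400 · Bergstrom: $1,300 · Halvorsen: $1,500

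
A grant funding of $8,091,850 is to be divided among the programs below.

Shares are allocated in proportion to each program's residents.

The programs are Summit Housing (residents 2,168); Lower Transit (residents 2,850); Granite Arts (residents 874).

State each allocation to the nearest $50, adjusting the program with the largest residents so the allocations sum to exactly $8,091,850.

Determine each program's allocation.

Summit Housing: $2,977,450; Lower Transit: $3,914,100; Granite Arts: $1,200,300

Combined residents = 2,168 + 2,850 + 874 = 5,892.
Proportional shares: Summit Housing 2,977,449.22; Lower Transit 3,914,082.23; Granite Arts 1,200,318.55.
After rounding ($50): Summit Housing $2,977,450; Lower Transit $3,914,100; Granite Arts $1,200,300. Sum = $8,091,850.
No rounding difference to absorb.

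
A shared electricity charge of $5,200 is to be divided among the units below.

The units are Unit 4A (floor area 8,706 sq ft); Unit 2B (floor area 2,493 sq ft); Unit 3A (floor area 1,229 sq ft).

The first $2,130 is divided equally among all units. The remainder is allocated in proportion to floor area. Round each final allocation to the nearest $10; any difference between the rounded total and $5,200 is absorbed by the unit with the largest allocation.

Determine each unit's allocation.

Unit 4A: $2,860; Unit 2B: $1,330; Unit 3A: $1,010

$2,130 shared equally gives $710 per unit.
Remainder $3,070 by floor area (total 12,428): Unit 4A 2,150.58 → $2,150; Unit 2B 615.83 → $620; Unit 3A 303.59 → $300.
Totals: Unit 4A $710 + $2,150 = $2,860; Unit 2B $710 + $620 = $1,330; Unit 3A $710 + $300 = $1,010.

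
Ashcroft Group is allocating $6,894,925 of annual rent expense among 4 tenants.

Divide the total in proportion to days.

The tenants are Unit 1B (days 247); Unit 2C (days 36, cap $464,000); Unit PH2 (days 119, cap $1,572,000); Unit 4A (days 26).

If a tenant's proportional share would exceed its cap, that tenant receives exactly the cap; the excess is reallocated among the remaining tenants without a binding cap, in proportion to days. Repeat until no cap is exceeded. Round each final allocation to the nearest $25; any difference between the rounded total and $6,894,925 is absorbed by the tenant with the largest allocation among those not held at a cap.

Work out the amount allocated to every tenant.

Days total: 428.
Proportional shares (ignoring caps): Unit 1B 3,979,080.55; Unit 2C 579,946.96; Unit PH2 1,917,046.90; Unit 4A 418,850.58.
Cap binds for Unit 2C ($464,000), Unit PH2 ($1,572,000); residual $4,858,925 reallocated over remaining days 273.
Shares after redistribution: Unit 1B 4,396,170.24 → $4,396,175; Unit 4A 462,754.76 → $462,750.

Unit 1B: $4,396,175 | Unit 2C: $464,000 | Unit PH2: $1,572,000 | Unit 4A: $462,750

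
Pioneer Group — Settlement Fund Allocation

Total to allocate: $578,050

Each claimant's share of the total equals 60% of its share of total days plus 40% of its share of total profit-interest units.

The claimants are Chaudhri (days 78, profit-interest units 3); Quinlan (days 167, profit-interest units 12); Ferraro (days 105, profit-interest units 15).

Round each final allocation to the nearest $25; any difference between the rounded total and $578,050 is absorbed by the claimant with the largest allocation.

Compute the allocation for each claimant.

Days total 350; profit-interest units total 30.
Blended shares (60% days + 40% profit-interest units): Chaudhri 0.1737; Quinlan 0.4463; Ferraro 0.3800.
Raw shares: Chaudhri 100,415.54; Quinlan 257,975.46; Ferraro 219,659.00.
After rounding ($25): Chaudhri $100,425; Quinlan $257,975; Ferraro $219,650. Sum = $578,050.
No rounding difference to absorb.

Chaudhri: $100,425; Quinlan: $257,975; Ferraro: $219,650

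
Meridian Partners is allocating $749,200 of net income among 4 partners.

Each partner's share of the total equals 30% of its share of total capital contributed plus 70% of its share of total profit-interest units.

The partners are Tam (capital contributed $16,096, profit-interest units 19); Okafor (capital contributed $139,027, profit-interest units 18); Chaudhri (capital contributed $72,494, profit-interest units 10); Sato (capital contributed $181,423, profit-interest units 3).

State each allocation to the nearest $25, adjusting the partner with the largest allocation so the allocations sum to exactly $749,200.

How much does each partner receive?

Capital contributed total 409,040; profit-interest units total 50.
Composite weights (30% capital contributed + 70% profit-interest units): Tam 0.2778; Okafor 0.3540; Chaudhri 0.1932; Sato 0.1751.
Proportional shares: Tam 208,131.66; Okafor 265,191.19; Chaudhri 144,722.13; Sato 131,155.02.
At nearest $25: Tam $208,125; Okafor $265,200; Chaudhri $144,725; Sato $131,150. Sum = $749,200.
Rounded total matches; no reconciliation needed.

Tam: $208,125 | Okafor: $265,200 | Chaudhri: $144,725 | Sato: $131,150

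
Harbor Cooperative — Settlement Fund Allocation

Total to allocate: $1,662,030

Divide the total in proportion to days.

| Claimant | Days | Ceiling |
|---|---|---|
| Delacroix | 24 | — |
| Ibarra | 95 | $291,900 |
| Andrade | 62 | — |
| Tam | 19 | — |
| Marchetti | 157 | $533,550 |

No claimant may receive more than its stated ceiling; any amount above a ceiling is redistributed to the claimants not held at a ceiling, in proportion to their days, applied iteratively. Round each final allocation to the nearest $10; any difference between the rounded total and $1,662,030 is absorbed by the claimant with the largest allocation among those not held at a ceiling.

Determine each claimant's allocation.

Combined days = 357.
Unconstrained shares: Delacroix 111,733.11; Ibarra 442,276.89; Andrade 288,643.87; Tam 88,455.38; Marchetti 730,920.76.
Capped: Ibarra ($291,900), Marchetti ($533,550); balance $836,580 reallocated over remaining days 105.
Redistributed shares: Delacroix 191,218.29 → $191,220; Andrade 493,980.57 → $493,980; Tam 151,381.14 → $151,380.

Delacroix: $191,220 · Ibarra: $291,900 · Andrade: $493,980 · Tam: $151,380 · Marchetti: $533,550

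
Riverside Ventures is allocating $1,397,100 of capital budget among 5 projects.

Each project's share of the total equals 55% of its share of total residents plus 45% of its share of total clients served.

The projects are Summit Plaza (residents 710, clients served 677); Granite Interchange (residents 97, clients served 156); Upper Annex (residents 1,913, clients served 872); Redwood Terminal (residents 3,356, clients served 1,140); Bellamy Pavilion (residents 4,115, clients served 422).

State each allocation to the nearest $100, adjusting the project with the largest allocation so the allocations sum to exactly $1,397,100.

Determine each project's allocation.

Totals — residents 10,191, clients served 3,267.
Composite weights (55% residents + 45% clients served): Summit Plaza 0.1316; Granite Interchange 0.0267; Upper Annex 0.2234; Redwood Terminal 0.3381; Bellamy Pavilion 0.2802.
Unrounded shares: Summit Plaza 183,814.79; Granite Interchange 37,334.16; Upper Annex 312,046.83; Redwood Terminal 472,422.92; Bellamy Pavilion 391,481.30.
At nearest $100: Summit Plaza $183,800; Granite Interchange $37,300; Upper Annex $312,000; Redwood Terminal $472,400; Bellamy Pavilion $391,500. Sum = $1,397,000.
Difference $1,397,100 − $1,397,000 = +$100 applied to largest allocation (Redwood Terminal): Redwood Terminal becomes $472,500.

Summit Plaza: $183,800; Granite Interchange: $37,300; Upper Annex: $312,000; Redwood Terminal: $472,500; Bellamy Pavilion: $391,500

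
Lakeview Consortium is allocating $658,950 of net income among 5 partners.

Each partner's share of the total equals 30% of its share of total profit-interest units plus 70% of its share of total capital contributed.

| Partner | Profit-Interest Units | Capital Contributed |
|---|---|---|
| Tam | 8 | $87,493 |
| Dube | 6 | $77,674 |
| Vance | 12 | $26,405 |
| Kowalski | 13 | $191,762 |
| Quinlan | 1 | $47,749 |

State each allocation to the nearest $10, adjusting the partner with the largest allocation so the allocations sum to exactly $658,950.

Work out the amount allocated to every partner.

Tam: $133,160 · Dube: $112,770 · Vance: $87,560 · Kowalski: $269,430 · Quinlan: $56,030

Profit-interest units total 40; capital contributed total 431,083.
Combined weights (30% profit-interest units + 70% capital contributed): Tam 0.2021; Dube 0.1711; Vance 0.1329; Kowalski 0.4089; Quinlan 0.0850.
Raw shares: Tam 133,155.77; Dube 112,765.05; Vance 87,559.23; Kowalski 269,435.72; Quinlan 56,034.24.
Rounded to nearest $10: Tam $133,160; Dube $112,770; Vance $87,560; Kowalski $269,440; Quinlan $56,030. Sum = $658,960.
Difference $658,950 − $658,960 = −$10 applied to largest allocation (Kowalski): Kowalski becomes $269,430.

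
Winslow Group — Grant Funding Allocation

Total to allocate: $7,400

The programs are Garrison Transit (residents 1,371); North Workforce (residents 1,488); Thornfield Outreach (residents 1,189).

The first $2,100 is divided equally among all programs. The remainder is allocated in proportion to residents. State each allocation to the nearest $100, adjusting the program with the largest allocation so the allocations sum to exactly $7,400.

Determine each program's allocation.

Equal tier: $2,100 ÷ 3 = $700 apiece.
Remainder $5,300 by residents (total 4,048): Garrison Transit 1,795.03 → $1,800; North Workforce 1,948.22 → $1,900; Thornfield Outreach 1,556.74 → $1,600.
Totals: Garrison Transit $700 + $1,800 = $2,500; North Workforce $700 + $1,900 = $2,600; Thornfield Outreach $700 + $1,600 = $2,300.

Garrison Transit: $2,500; North Workforce: $2,600; Thornfield Outreach: $2,300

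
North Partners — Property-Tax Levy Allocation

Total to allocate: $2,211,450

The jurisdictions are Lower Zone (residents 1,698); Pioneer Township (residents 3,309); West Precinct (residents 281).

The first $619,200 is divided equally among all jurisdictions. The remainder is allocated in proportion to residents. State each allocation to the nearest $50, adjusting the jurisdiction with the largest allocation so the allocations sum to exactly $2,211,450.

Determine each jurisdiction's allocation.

Lower Zone: $717,700 | Pioneer Township: $1,202,750 | West Precinct: $291,000

First tranche $619,200 split equally: $206,400 each.
Remainder $1,592,250 by residents (total 5,288): Lower Zone 511,278.46 → $511,300; Pioneer Township 996,360.68 → $996,350; West Precinct 84,610.86 → $84,600.
Totals: Lower Zone $206,400 + $511,300 = $717,700; Pioneer Township $206,400 + $996,350 = $1,202,750; West Precinct $206,400 + $84,600 = $291,000.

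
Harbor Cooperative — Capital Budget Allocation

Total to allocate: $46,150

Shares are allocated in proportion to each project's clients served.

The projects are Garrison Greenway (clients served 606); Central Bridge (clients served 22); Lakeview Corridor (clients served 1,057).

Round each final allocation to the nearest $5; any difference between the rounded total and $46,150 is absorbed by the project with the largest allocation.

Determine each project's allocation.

Garrison Greenway: $16,600 · Central Bridge: $605 · Lakeview Corridor: $28,945

Clients served total: 1,685.
Unrounded shares: Garrison Greenway 606/1,685 × $46,150 = 16,597.57; Central Bridge 22/1,685 × $46,150 = 602.55; Lakeview Corridor 1,057/1,685 × $46,150 = 28,949.88.
Rounded to nearest $5: Garrison Greenway $16,600; Central Bridge $605; Lakeview Corridor $28,950. Sum = $46,155.
Difference $46,150 − $46,155 = −$5 applied to largest allocation (Lakeview Corridor): Lakeview Corridor becomes $28,945.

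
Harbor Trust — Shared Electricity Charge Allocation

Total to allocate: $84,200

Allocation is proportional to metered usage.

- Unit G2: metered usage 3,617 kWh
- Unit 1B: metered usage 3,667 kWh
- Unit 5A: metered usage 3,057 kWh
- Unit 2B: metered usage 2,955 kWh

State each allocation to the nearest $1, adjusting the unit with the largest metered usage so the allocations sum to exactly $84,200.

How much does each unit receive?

Unit G2: $22,905; Unit 1B: $23,223; Unit 5A: $19,359; Unit 2B: $18,713

Combined metered usage = 13,296.
Pro-rata amounts: Unit G2 3,617/13,296 × $84,200 = 22,905.49; Unit 1B 3,667/13,296 × $84,200 = 23,222.13; Unit 5A 3,057/13,296 × $84,200 = 19,359.16; Unit 2B 2,955/13,296 × $84,200 = 18,713.22.
At nearest $1: Unit G2 $22,905; Unit 1B $23,222; Unit 5A $19,359; Unit 2B $18,713. Sum = $84,199.
Difference $84,200 − $84,199 = +$1 applied to largest metered usage (Unit 1B): Unit 1B becomes $23,223.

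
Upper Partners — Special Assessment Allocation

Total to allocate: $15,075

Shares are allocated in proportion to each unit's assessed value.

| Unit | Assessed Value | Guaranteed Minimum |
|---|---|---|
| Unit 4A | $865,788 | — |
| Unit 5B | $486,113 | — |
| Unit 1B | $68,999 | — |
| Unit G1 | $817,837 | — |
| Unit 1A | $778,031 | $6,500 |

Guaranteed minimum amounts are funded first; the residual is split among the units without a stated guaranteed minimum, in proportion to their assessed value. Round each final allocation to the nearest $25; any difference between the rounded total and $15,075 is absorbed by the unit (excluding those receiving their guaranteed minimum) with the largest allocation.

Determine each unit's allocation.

Unit 4A: $3,325; Unit 5B: $1,850; Unit 1B: $275; Unit G1: $3,125; Unit 1A: $6,500

Guaranteed amounts: Unit 1A $6,500. Balance $8,575.
Balance split over remaining assessed value 2,238,737: Unit 4A 3,316.21 → $3,325; Unit 5B 1,861.95 → $1,850; Unit 1B 264.29 → $275; Unit G1 3,132.55 → $3,125.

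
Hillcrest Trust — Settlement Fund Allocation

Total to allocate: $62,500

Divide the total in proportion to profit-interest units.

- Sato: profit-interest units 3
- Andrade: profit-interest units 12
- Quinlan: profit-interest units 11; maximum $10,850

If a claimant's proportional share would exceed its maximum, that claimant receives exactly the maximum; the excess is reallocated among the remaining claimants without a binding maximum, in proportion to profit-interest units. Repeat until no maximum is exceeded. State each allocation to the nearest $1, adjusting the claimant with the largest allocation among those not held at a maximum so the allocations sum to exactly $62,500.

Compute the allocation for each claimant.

Sato: $10,330 | Andrade: $41,320 | Quinlan: $10,850

Sum of profit-interest units: 26.
Proportional shares (ignoring caps): Sato 7,211.54; Andrade 28,846.15; Quinlan 26,442.31.
Cap binds for Quinlan ($10,850); residual $51,650 reallocated over remaining profit-interest units 15.
Shares after redistribution: Sato 10,330.00 → $10,330; Andrade 41,320.00 → $41,320.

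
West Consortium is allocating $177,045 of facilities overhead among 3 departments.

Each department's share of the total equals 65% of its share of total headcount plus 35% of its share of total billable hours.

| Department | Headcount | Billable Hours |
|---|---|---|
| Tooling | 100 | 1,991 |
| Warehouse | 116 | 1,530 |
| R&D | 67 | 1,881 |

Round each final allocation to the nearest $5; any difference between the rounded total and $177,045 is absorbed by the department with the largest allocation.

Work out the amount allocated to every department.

Tooling: $63,505 | Warehouse: $64,720 | R&D: $48,820

Headcount total 283; billable hours total 5,402.
Blended shares (65% headcount + 35% billable hours): Tooling 0.3587; Warehouse 0.3656; R&D 0.2758.
Unrounded shares: Tooling 63,502.59; Warehouse 64,720.76; R&D 48,821.66.
After rounding ($5): Tooling $63,505; Warehouse $64,720; R&D $48,820. Sum = $177,045.
Sum already equals the total — no adjustment.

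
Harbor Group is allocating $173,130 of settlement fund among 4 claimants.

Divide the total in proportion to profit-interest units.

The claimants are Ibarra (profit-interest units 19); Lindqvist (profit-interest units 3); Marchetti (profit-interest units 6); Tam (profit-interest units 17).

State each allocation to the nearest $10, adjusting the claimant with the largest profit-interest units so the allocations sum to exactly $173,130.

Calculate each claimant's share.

Ibarra: $73,110 | Lindqvist: $11,540 | Marchetti: $23,080 | Tam: $65,400

Total profit-interest units = 45.
Proportional shares: Ibarra 19/45 × $173,130 = 73,099.33; Lindqvist 3/45 × $173,130 = 11,542.00; Marchetti 6/45 × $173,130 = 23,084.00; Tam 17/45 × $173,130 = 65,404.67.
At nearest $10: Ibarra $73,100; Lindqvist $11,540; Marchetti $23,080; Tam $65,400. Sum = $173,120.
Difference $173,130 − $173,120 = +$10 applied to largest profit-interest units (Ibarra): Ibarra becomes $73,110.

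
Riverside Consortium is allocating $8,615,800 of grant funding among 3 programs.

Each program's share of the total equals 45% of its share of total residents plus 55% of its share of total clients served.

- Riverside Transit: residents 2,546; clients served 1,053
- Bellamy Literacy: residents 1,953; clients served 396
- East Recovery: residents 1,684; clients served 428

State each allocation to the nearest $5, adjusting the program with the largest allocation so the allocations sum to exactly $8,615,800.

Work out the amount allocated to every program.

Riverside Transit: $4,254,910 · Bellamy Literacy: $2,224,390 · East Recovery: $2,136,500

Totals — residents 6,183, clients served 1,877.
Blended shares (45% residents + 55% clients served): Riverside Transit 0.4938; Bellamy Literacy 0.2582; East Recovery 0.2480.
Unrounded shares: Riverside Transit 4,254,906.61; Bellamy Literacy 2,224,392.49; East Recovery 2,136,500.90.
Rounded to nearest $5: Riverside Transit $4,254,905; Bellamy Literacy $2,224,390; East Recovery $2,136,500. Sum = $8,615,795.
Difference $8,615,800 − $8,615,795 = +$5 applied to largest allocation (Riverside Transit): Riverside Transit becomes $4,254,910.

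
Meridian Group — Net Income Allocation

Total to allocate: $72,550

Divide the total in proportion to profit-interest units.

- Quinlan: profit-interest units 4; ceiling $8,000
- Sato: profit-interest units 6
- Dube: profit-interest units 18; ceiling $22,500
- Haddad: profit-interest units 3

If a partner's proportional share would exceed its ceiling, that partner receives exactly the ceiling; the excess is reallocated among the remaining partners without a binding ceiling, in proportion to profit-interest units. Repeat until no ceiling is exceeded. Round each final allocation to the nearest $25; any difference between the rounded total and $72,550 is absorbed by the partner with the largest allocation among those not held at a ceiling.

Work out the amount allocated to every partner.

Profit-interest units total: 31.
Pro-rata shares before constraints: Quinlan 9,361.29; Sato 14,041.94; Dube 42,125.81; Haddad 7,020.97.
Capped: Quinlan ($8,000), Dube ($22,500); remaining pool $42,050 reallocated over remaining profit-interest units 9.
Shares after redistribution: Sato 28,033.33 → $28,025; Haddad 14,016.67 → $14,025.

Quinlan: $8,000; Sato: $28,025; Dube: $22,500; Haddad: $14,025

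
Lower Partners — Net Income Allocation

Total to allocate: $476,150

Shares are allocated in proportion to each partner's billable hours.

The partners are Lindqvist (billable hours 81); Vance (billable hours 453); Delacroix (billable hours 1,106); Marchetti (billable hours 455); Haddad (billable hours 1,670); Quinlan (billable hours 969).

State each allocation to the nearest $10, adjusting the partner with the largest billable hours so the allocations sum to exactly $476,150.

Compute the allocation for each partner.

Sum of billable hours: 4,734.
Pro-rata amounts: Lindqvist 81/4,734 × $476,150 = 8,147.05; Vance 453/4,734 × $476,150 = 45,563.15; Delacroix 1,106/4,734 × $476,150 = 111,242.48; Marchetti 455/4,734 × $476,150 = 45,764.31; Haddad 1,670/4,734 × $476,150 = 167,970.11; Quinlan 969/4,734 × $476,150 = 97,462.90.
Rounded to nearest $10: Lindqvist $8,150; Vance $45,560; Delacroix $111,240; Marchetti $45,760; Haddad $167,970; Quinlan $97,460. Sum = $476,140.
Difference $476,150 − $476,140 = +$10 applied to largest billable hours (Haddad): Haddad becomes $167,980.

Lindqvist: $8,150 | Vance: $45,560 | Delacroix: $111,240 | Marchetti: $45,760 | Haddad: $167,980 | Quinlan: $97,460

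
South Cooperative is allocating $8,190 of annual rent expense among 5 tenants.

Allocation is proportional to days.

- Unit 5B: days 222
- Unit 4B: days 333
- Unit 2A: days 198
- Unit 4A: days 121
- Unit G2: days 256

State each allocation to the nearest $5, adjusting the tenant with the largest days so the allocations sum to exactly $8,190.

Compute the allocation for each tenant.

Unit 5B: $1,610 | Unit 4B: $2,415 | Unit 2A: $1,435 | Unit 4A: $875 | Unit G2: $1,855

Days total: 222 + 333 + 198 + 121 + 256 = 1,130.
Raw shares: Unit 5B 1,609.01; Unit 4B 2,413.51; Unit 2A 1,435.06; Unit 4A 876.98; Unit G2 1,855.43.
At nearest $5: Unit 5B $1,610; Unit 4B $2,415; Unit 2A $1,435; Unit 4A $875; Unit G2 $1,855. Sum = $8,190.
Rounded total matches; no reconciliation needed.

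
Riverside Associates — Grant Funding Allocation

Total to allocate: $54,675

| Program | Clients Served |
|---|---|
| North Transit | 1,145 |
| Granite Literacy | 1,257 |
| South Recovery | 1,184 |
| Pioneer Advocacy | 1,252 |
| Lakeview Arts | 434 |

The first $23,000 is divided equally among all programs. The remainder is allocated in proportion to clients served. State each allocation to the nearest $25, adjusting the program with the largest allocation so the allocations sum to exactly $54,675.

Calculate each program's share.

North Transit: $11,475 · Granite Literacy: $12,150 · South Recovery: $11,725 · Pioneer Advocacy: $12,125 · Lakeview Arts: $7,200

$23,000 shared equally gives $4,600 per program.
Remainder $31,675 by clients served (total 5,272): North Transit 6,879.34 → $6,875; Granite Literacy 7,552.25 → $7,550; South Recovery 7,113.66 → $7,125; Pioneer Advocacy 7,522.21 → $7,525; Lakeview Arts 2,607.54 → $2,600.
Totals: North Transit $4,600 + $6,875 = $11,475; Granite Literacy $4,600 + $7,550 = $12,150; South Recovery $4,600 + $7,125 = $11,725; Pioneer Advocacy $4,600 + $7,525 = $12,125; Lakeview Arts $4,600 + $2,600 = $7,200.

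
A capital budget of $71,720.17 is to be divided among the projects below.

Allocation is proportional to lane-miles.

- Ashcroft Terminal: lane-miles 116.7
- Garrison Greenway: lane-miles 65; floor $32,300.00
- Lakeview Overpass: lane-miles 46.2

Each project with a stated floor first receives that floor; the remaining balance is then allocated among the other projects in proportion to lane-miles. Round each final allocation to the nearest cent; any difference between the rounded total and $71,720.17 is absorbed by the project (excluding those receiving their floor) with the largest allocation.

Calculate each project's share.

Ashcroft Terminal: $28,240.23 · Garrison Greenway: $32,300.00 · Lakeview Overpass: $11,179.94

Guaranteed amounts: Garrison Greenway $32,300.00. Remaining pool $39,420.17.
Remaining pool split over remaining lane-miles 162.9: Ashcroft Terminal 28,240.2323 → $28,240.23; Lakeview Overpass 11,179.9377 → $11,179.94.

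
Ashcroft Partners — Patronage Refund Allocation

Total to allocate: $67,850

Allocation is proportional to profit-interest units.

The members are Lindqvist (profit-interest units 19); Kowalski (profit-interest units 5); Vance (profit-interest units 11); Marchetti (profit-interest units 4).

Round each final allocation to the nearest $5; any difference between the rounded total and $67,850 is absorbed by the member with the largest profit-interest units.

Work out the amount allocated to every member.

Total profit-interest units = 19 + 5 + 11 + 4 = 39.
Pro-rata amounts: Lindqvist 33,055.13; Kowalski 8,698.72; Vance 19,137.18; Marchetti 6,958.97.
Rounded to nearest $5: Lindqvist $33,055; Kowalski $8,700; Vance $19,135; Marchetti $6,960. Sum = $67,850.
Sum already equals the total — no adjustment.

Lindqvist: $33,055 · Kowalski: $8,700 · Vance: $19,135 · Marchetti: $6,960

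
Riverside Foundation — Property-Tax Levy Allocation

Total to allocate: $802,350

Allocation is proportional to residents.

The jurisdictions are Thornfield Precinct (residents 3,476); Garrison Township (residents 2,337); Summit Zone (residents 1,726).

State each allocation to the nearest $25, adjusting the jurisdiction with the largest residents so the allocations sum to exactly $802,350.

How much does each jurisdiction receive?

Thornfield Precinct: $369,925 · Garrison Township: $248,725 · Summit Zone: $183,700

Residents total: 7,539.
Pro-rata amounts: Thornfield Precinct 3,476/7,539 × $802,350 = 369,938.80; Garrison Township 2,337/7,539 × $802,350 = 248,718.92; Summit Zone 1,726/7,539 × $802,350 = 183,692.28.
At nearest $25: Thornfield Precinct $369,950; Garrison Township $248,725; Summit Zone $183,700. Sum = $802,375.
Difference $802,350 − $802,375 = −$25 applied to largest residents (Thornfield Precinct): Thornfield Precinct becomes $369,925.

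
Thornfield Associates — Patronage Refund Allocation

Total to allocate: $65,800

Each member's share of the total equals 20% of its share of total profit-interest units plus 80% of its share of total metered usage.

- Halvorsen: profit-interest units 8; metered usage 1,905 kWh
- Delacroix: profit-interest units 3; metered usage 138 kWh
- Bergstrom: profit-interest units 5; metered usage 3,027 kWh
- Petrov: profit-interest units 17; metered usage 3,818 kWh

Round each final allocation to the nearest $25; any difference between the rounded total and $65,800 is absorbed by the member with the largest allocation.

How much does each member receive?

Halvorsen: $14,475; Delacroix: $2,025; Bergstrom: $19,925; Petrov: $29,375

Totals — profit-interest units 33, metered usage 8,888.
Composite weights (20% profit-interest units + 80% metered usage): Halvorsen 0.2200; Delacroix 0.0306; Bergstrom 0.3028; Petrov 0.4467.
Pro-rata amounts: Halvorsen 14,472.84; Delacroix 2,013.68; Bergstrom 19,921.63; Petrov 29,391.85.
Rounded to nearest $25: Halvorsen $14,475; Delacroix $2,025; Bergstrom $19,925; Petrov $29,400. Sum = $65,825.
Difference $65,800 − $65,825 = −$25 applied to largest allocation (Petrov): Petrov becomes $29,375.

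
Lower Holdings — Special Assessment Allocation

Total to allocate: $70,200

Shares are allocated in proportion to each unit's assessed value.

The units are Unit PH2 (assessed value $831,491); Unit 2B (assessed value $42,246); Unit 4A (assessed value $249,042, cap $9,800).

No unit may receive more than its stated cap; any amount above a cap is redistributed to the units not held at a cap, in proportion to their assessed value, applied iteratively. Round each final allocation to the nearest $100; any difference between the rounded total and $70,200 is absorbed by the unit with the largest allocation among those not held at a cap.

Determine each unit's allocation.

Assessed value total: 1,122,779.
Proportional shares (ignoring caps): Unit PH2 51,987.67; Unit 2B 2,641.37; Unit 4A 15,570.96.
Cap binds for Unit 4A ($9,800); residual $60,400 reallocated over remaining assessed value 873,737.
Shares after redistribution: Unit PH2 57,479.60 → $57,500; Unit 2B 2,920.40 → $2,900.

Unit PH2: $57,500 · Unit 2B: $2,900 · Unit 4A: $9,800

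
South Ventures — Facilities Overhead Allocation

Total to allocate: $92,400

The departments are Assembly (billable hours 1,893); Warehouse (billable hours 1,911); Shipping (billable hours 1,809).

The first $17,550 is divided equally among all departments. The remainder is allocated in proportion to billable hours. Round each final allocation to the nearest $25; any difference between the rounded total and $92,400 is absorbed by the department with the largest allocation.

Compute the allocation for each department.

Equal tier: $17,550 ÷ 3 = $5,850 apiece.
Remainder $74,850 by billable hours (total 5,613): Assembly 25,243.37 → $25,250; Warehouse 25,483.40 → $25,475; Shipping 24,123.22 → $24,125.
Totals: Assembly $5,850 + $25,250 = $31,100; Warehouse $5,850 + $25,475 = $31,325; Shipping $5,850 + $24,125 = $29,975.

Assembly: $31,100 · Warehouse: $31,325 · Shipping: $29,975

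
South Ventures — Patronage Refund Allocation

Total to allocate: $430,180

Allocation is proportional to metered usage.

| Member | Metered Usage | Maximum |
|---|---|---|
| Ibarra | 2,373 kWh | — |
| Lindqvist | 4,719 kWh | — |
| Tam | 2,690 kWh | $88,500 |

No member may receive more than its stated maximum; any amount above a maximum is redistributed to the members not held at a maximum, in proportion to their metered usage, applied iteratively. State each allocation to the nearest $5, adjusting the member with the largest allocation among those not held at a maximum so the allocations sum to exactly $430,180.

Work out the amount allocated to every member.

Ibarra: $114,325; Lindqvist: $227,355; Tam: $88,500

Sum of metered usage: 9,782.
Pro-rata shares before constraints: Ibarra 104,356.69; Lindqvist 207,526.01; Tam 118,297.30.
Held at cap: Tam ($88,500); residual $341,680 reallocated over remaining metered usage 7,092.
Remaining shares: Ibarra 114,326.94 → $114,325; Lindqvist 227,353.06 → $227,355.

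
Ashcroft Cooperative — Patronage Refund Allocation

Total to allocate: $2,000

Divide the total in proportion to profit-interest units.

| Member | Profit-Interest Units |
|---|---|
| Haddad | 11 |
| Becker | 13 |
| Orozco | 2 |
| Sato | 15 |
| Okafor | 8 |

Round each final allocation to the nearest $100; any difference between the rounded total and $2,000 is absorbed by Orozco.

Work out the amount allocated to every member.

Profit-interest units total: 49.
Raw shares: Haddad 11/49 × $2,000 = 448.98; Becker 13/49 × $2,000 = 530.61; Orozco 2/49 × $2,000 = 81.63; Sato 15/49 × $2,000 = 612.24; Okafor 8/49 × $2,000 = 326.53.
Rounded to nearest $100: Haddad $400; Becker $500; Orozco $100; Sato $600; Okafor $300. Sum = $1,900.
Difference $2,000 − $1,900 = +$100 applied to Orozco: Orozco becomes $200.

Haddad: $400 · Becker: $500 · Orozco: $200 · Sato: $600 · Okafor: $300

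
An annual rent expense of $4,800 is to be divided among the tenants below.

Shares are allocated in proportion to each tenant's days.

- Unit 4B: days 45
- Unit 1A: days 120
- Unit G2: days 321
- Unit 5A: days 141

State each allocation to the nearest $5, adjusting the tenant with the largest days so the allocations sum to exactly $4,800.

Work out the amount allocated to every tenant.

Unit 4B: $345 | Unit 1A: $920 | Unit G2: $2,455 | Unit 5A: $1,080

Days total: 45 + 120 + 321 + 141 = 627.
Proportional shares: Unit 4B 344.50; Unit 1A 918.66; Unit G2 2,457.42; Unit 5A 1,079.43.
Rounded to nearest $5: Unit 4B $345; Unit 1A $920; Unit G2 $2,455; Unit 5A $1,080. Sum = $4,800.
Sum already equals the total — no adjustment.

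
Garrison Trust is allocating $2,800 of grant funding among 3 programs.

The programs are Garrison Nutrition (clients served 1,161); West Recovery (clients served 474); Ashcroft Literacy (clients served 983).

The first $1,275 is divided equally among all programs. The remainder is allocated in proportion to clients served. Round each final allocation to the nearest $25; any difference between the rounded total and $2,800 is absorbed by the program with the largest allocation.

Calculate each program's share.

Garrison Nutrition: $1,100 · West Recovery: $700 · Ashcroft Literacy: $1,000

$1,275 shared equally gives $425 per program.
Remainder $1,525 by clients served (total 2,618): Garrison Nutrition 676.29 → $675; West Recovery 276.11 → $275; Ashcroft Literacy 572.60 → $575.
Totals: Garrison Nutrition $425 + $675 = $1,100; West Recovery $425 + $275 = $700; Ashcroft Literacy $425 + $575 = $1,000.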